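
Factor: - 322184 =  - 2^3*17^1*23^1*103^1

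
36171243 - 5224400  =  30946843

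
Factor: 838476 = 2^2*  3^2 * 23291^1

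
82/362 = 41/181 = 0.23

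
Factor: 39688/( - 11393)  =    -  2^3*11^2*41^1*11393^( - 1)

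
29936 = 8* 3742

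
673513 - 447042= 226471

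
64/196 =16/49=0.33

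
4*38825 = 155300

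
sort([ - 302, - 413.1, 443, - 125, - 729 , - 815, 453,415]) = [ - 815, - 729, - 413.1,-302, - 125, 415, 443,453] 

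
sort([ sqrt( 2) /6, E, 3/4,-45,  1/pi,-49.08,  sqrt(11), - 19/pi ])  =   [-49.08, - 45, - 19/pi , sqrt( 2)/6, 1/pi, 3/4,E,sqrt(11) ] 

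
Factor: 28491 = 3^1*9497^1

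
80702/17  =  4747+3/17 = 4747.18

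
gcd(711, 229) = 1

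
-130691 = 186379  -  317070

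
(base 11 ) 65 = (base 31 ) 29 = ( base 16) 47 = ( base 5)241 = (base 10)71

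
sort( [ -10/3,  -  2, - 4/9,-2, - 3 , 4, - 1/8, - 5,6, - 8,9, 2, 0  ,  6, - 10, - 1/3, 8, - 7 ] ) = [ - 10, - 8, - 7,-5, - 10/3, - 3,-2 , - 2 ,- 4/9, - 1/3, - 1/8,0 , 2, 4, 6,6, 8,9]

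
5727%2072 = 1583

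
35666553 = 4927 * 7239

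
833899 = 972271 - 138372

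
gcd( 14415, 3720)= 465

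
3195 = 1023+2172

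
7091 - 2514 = 4577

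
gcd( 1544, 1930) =386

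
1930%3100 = 1930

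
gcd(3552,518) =74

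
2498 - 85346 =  - 82848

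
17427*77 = 1341879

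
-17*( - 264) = 4488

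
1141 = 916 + 225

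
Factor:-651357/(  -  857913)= 31017/40853 = 3^1*7^2*211^1*40853^( - 1 ) 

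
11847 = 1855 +9992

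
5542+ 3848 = 9390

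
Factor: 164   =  2^2* 41^1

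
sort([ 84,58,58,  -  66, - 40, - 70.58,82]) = [ - 70.58, -66, - 40,58, 58, 82,84 ]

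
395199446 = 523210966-128011520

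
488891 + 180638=669529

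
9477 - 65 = 9412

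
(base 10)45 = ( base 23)1M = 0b101101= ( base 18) 29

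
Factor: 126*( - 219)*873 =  - 24089562 = - 2^1*3^5*7^1*73^1*97^1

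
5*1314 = 6570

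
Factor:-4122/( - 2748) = 2^ ( - 1)*3^1 = 3/2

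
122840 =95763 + 27077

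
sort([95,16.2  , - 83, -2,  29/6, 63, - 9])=[-83,-9, - 2, 29/6, 16.2,63,  95 ]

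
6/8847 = 2/2949  =  0.00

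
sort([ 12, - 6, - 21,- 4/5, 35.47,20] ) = [-21, - 6, - 4/5, 12,  20, 35.47]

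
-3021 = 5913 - 8934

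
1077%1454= 1077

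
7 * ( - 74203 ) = -519421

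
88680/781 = 113+427/781 = 113.55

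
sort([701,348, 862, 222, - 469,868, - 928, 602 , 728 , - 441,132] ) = [ - 928,- 469, - 441,132,222, 348,602,701,728,862, 868] 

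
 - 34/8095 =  - 34/8095 = - 0.00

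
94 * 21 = 1974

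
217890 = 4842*45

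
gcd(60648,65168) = 8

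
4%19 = 4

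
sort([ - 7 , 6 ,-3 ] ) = [ - 7, - 3,6 ]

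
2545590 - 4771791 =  - 2226201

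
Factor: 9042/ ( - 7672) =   -  2^(- 2)  *  3^1*7^(-1) * 11^1 = -33/28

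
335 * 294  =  98490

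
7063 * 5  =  35315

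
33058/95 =347 + 93/95= 347.98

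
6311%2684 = 943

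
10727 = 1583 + 9144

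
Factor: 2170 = 2^1*5^1*7^1*31^1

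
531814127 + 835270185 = 1367084312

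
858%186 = 114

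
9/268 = 9/268 = 0.03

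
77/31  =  77/31 = 2.48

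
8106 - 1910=6196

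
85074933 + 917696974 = 1002771907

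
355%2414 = 355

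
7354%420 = 214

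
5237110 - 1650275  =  3586835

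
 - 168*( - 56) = 9408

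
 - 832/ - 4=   208/1 = 208.00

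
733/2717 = 733/2717 = 0.27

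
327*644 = 210588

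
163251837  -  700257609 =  - 537005772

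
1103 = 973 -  - 130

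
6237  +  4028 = 10265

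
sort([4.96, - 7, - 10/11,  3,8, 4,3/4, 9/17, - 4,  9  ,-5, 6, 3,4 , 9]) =[-7, - 5, - 4,-10/11,9/17 , 3/4, 3, 3,4,4, 4.96, 6, 8,9,9] 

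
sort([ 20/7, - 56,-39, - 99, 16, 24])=[ - 99 , - 56, - 39, 20/7,16, 24 ] 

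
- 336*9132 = - 3068352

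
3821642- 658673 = 3162969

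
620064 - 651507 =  - 31443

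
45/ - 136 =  - 45/136 = - 0.33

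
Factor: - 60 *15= - 2^2*3^2*5^2 = -  900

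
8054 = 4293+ 3761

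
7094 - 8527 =-1433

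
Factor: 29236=2^2*7309^1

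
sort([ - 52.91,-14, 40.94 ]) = [-52.91 , - 14, 40.94] 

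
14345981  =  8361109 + 5984872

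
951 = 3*317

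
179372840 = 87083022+92289818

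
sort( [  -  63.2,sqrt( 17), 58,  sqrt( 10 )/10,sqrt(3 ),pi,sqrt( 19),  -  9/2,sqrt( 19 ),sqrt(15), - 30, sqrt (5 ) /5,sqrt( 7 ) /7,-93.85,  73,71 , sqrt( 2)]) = [ - 93.85, - 63.2, - 30,  -  9/2,sqrt( 10) /10,sqrt( 7 ) /7,  sqrt(5)/5, sqrt( 2 ),  sqrt( 3 ),pi,sqrt(15),sqrt( 17),sqrt(19),sqrt(19),58,  71,73] 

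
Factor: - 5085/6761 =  - 3^2*5^1*113^1 * 6761^( -1)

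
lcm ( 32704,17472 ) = 1275456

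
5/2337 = 5/2337 = 0.00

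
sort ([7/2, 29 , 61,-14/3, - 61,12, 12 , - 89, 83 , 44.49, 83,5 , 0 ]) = [ - 89, - 61 , - 14/3,0,7/2,5, 12 , 12,  29, 44.49, 61, 83, 83]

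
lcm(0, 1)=0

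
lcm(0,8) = 0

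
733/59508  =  733/59508 = 0.01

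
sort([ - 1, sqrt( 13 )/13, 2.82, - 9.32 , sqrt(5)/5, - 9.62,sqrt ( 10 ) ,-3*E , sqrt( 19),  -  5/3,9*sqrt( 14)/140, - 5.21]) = [ - 9.62, - 9.32, - 3 * E, - 5.21,-5/3,-1, 9*sqrt ( 14) /140, sqrt(13 ) /13,sqrt( 5 ) /5,2.82,sqrt( 10),sqrt( 19) ]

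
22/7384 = 11/3692 = 0.00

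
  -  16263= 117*( - 139)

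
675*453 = 305775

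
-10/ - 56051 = 10/56051 = 0.00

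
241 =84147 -83906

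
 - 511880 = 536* ( -955)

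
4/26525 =4/26525 =0.00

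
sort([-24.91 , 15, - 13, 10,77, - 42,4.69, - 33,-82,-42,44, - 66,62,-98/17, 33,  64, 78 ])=[  -  82,-66,-42,- 42, - 33,-24.91,-13, - 98/17, 4.69, 10, 15, 33, 44,62,64,77, 78 ] 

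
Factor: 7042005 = 3^3 * 5^1* 52163^1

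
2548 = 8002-5454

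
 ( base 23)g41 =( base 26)ch3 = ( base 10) 8557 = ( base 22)hel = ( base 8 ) 20555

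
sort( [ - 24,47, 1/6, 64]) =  [ - 24, 1/6,47,64]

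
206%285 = 206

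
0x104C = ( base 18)CFE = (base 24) 75k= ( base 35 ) 3E7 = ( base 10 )4172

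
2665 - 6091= - 3426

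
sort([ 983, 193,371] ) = [193,  371,983 ] 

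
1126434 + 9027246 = 10153680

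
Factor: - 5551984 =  - 2^4*353^1*983^1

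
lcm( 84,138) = 1932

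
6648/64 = 103+7/8  =  103.88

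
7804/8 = 975 + 1/2 = 975.50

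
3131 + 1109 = 4240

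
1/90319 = 1/90319 = 0.00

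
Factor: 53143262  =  2^1 *103^1 * 107^1*2411^1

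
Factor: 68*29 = 2^2*  17^1*29^1  =  1972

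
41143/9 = 4571 + 4/9 = 4571.44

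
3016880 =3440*877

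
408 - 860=-452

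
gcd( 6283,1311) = 1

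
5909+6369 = 12278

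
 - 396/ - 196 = 2 + 1/49 =2.02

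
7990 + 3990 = 11980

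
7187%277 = 262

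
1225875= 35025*35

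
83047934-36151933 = 46896001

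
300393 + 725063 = 1025456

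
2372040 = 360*6589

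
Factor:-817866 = - 2^1*3^2*7^1 * 6491^1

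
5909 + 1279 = 7188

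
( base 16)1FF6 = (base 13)3955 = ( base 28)ac6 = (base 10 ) 8182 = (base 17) 1B55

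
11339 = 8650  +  2689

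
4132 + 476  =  4608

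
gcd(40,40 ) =40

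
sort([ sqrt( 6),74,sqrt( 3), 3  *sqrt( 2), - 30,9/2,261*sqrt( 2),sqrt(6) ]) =[  -  30, sqrt( 3) , sqrt( 6 ) , sqrt( 6),3 * sqrt( 2 ), 9/2, 74,261*sqrt( 2) ] 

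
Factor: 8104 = 2^3*1013^1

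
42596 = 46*926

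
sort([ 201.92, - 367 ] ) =[ - 367,201.92 ]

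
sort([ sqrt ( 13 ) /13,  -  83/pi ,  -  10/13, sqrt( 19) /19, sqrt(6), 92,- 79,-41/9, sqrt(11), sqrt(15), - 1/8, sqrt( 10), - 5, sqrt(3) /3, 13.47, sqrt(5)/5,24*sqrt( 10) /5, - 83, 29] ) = [-83, - 79, - 83/pi,-5, - 41/9, -10/13,-1/8,sqrt (19 )/19, sqrt(13 ) /13, sqrt(5)/5,sqrt( 3) /3,  sqrt(6), sqrt( 10), sqrt( 11), sqrt ( 15 ), 13.47,24*sqrt( 10) /5,29, 92] 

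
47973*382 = 18325686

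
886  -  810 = 76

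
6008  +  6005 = 12013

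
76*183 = 13908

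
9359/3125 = 9359/3125 = 2.99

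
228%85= 58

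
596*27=16092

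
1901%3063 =1901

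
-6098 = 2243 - 8341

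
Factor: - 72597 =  - 3^1 * 7^1*3457^1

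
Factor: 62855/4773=3^( - 1)*5^1*13^1*37^(- 1)*43^ ( - 1)*967^1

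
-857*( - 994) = 851858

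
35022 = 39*898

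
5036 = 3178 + 1858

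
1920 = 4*480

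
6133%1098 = 643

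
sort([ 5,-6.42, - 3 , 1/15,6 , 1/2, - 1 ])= [ - 6.42, - 3, - 1, 1/15, 1/2, 5,6]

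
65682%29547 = 6588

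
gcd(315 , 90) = 45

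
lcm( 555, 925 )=2775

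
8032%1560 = 232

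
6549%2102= 243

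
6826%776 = 618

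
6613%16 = 5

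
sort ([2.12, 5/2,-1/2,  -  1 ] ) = [ - 1, - 1/2 , 2.12,  5/2]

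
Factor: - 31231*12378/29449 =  - 386577318/29449 =-  2^1*3^1*7^(- 2)*601^ ( -1)*2063^1*31231^1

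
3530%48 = 26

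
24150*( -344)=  - 8307600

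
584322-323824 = 260498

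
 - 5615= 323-5938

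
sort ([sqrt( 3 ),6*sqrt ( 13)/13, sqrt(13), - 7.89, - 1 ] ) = [ -7.89, - 1,6*sqrt(13 )/13, sqrt (3),sqrt( 13) ]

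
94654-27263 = 67391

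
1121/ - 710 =  -  1121/710 =-  1.58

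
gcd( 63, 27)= 9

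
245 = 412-167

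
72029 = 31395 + 40634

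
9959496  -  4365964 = 5593532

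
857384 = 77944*11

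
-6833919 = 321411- 7155330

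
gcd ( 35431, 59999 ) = 1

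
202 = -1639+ 1841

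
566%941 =566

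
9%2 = 1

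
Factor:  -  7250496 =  - 2^6*3^1 * 11^1*3433^1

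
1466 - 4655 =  - 3189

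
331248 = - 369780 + 701028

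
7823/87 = 7823/87= 89.92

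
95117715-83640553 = 11477162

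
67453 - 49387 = 18066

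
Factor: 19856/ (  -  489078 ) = -9928/244539  =  - 2^3*3^( - 4)*17^1*73^1*3019^ (  -  1) 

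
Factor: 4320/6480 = 2/3 = 2^1*3^( - 1 )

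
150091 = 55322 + 94769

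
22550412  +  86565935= 109116347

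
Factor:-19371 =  - 3^1*11^1 * 587^1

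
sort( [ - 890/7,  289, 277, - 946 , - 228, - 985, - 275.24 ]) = [-985, - 946, - 275.24, - 228, - 890/7, 277,  289] 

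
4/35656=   1/8914 =0.00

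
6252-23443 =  - 17191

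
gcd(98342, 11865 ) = 1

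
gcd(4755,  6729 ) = 3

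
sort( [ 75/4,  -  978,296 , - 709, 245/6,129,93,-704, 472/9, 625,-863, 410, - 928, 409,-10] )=[-978,-928,  -  863, - 709,-704,- 10,75/4,245/6  ,  472/9, 93,129,  296,409,410, 625]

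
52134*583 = 30394122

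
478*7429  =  3551062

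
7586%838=44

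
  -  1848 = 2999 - 4847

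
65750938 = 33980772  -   - 31770166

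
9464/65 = 728/5 = 145.60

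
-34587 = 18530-53117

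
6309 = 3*2103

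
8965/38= 8965/38 = 235.92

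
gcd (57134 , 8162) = 8162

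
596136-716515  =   - 120379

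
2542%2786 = 2542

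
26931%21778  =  5153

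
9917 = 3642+6275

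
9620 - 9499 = 121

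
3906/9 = 434 =434.00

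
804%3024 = 804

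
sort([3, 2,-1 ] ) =[  -  1, 2,3] 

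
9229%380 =109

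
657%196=69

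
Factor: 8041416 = 2^3*3^1*103^1*3253^1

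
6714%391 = 67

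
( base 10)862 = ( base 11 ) 714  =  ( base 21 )1K1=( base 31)rp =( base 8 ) 1536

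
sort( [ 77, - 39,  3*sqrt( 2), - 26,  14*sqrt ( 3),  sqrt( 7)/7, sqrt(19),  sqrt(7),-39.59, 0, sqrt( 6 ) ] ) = [-39.59,-39, - 26,  0, sqrt(7)/7,sqrt(6 ), sqrt( 7) , 3  *sqrt( 2) , sqrt( 19), 14 * sqrt( 3 ),  77]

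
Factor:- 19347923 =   -  7^1*2763989^1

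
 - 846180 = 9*( - 94020 )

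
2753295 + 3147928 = 5901223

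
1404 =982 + 422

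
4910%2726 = 2184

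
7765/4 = 7765/4 = 1941.25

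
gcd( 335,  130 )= 5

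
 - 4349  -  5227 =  - 9576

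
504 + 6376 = 6880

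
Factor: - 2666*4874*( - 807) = 10486225788= 2^2*3^1*31^1*43^1*269^1*2437^1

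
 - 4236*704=  -  2982144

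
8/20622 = 4/10311 = 0.00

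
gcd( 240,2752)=16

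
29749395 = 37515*793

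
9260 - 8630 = 630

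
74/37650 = 37/18825 = 0.00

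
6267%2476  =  1315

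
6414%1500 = 414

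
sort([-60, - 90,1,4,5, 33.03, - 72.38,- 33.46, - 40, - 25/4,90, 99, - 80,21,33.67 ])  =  [- 90, - 80,-72.38, - 60, - 40, -33.46, - 25/4,1,4 , 5, 21, 33.03, 33.67 , 90,99]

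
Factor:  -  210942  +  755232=2^1*3^1*5^1 * 18143^1  =  544290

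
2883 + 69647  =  72530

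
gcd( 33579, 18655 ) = 3731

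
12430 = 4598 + 7832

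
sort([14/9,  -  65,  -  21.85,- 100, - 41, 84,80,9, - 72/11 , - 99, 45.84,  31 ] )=[- 100,- 99, - 65, - 41,-21.85, - 72/11  ,  14/9,9,31, 45.84,80 , 84 ] 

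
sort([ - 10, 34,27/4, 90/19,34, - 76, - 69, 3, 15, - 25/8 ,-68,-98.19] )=[ - 98.19,-76,-69, - 68, - 10, - 25/8,3, 90/19, 27/4, 15, 34, 34]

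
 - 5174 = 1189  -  6363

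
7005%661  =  395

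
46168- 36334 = 9834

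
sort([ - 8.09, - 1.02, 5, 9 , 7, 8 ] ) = [ - 8.09,  -  1.02, 5,  7,8,  9]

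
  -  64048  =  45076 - 109124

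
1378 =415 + 963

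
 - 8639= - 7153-1486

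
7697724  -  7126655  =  571069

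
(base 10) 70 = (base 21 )37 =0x46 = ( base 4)1012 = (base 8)106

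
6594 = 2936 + 3658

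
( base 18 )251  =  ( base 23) 193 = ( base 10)739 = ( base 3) 1000101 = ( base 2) 1011100011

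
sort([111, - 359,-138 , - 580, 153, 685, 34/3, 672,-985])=[  -  985,  -  580,-359, - 138, 34/3, 111, 153,672, 685]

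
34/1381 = 34/1381 = 0.02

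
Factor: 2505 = 3^1 * 5^1*167^1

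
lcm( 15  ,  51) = 255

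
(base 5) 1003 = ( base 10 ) 128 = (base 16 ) 80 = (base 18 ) 72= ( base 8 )200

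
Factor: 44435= 5^1 * 8887^1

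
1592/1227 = 1+365/1227 = 1.30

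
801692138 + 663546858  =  1465238996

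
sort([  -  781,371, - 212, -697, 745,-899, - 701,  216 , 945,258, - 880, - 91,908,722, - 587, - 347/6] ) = [  -  899, - 880, - 781, - 701, - 697, - 587, - 212, - 91,-347/6,216,258,371,  722,745,908,945 ]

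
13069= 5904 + 7165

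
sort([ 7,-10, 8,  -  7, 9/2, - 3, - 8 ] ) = [ - 10, - 8, - 7, - 3, 9/2,7,8 ] 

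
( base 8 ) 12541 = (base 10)5473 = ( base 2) 1010101100001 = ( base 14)1dcd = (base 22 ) B6H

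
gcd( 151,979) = 1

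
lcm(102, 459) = 918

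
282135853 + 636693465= 918829318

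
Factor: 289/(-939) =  - 3^( - 1 )*17^2*313^( - 1)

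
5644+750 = 6394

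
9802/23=9802/23 = 426.17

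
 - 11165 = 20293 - 31458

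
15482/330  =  46+ 151/165 = 46.92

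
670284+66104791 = 66775075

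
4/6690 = 2/3345 = 0.00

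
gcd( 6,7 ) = 1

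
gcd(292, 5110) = 146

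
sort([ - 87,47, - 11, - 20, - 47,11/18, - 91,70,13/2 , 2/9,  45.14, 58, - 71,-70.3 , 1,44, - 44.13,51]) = [ - 91, - 87, - 71, - 70.3, - 47,  -  44.13 ,  -  20,  -  11,2/9, 11/18,1, 13/2, 44,  45.14,47,51,58,70] 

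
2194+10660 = 12854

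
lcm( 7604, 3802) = 7604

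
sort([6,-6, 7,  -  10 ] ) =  [ - 10, - 6,6,7 ]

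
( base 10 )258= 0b100000010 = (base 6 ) 1110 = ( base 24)ai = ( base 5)2013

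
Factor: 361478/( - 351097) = -2^1 * 13^1 * 13903^1 * 351097^ (  -  1)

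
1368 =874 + 494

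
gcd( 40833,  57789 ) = 9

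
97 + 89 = 186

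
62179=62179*1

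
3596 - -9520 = 13116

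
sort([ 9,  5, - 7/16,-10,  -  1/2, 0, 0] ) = [ - 10,-1/2, - 7/16, 0, 0 , 5, 9 ]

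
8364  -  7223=1141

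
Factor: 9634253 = 151^1*63803^1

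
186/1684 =93/842 = 0.11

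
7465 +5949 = 13414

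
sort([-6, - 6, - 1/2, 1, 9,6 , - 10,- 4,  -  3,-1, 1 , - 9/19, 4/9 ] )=[ - 10,-6,- 6, -4, - 3, - 1,  -  1/2,-9/19, 4/9, 1, 1, 6,9 ] 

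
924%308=0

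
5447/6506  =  5447/6506 = 0.84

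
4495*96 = 431520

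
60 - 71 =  - 11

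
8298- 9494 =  - 1196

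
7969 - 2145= 5824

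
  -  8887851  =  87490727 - 96378578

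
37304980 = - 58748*( - 635)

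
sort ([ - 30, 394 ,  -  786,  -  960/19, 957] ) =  [-786, - 960/19,-30, 394, 957]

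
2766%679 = 50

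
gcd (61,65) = 1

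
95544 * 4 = 382176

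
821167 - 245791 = 575376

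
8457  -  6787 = 1670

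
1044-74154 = -73110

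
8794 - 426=8368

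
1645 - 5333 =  - 3688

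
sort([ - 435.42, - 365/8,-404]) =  [  -  435.42, - 404,-365/8] 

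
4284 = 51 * 84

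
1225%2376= 1225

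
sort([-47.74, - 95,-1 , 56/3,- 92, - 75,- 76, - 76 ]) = [-95, - 92,- 76, - 76, - 75,-47.74,-1,56/3]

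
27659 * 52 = 1438268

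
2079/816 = 693/272=   2.55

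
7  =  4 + 3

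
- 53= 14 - 67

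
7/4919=7/4919 = 0.00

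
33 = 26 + 7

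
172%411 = 172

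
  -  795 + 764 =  - 31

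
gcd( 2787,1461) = 3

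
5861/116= 50+61/116 = 50.53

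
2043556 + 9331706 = 11375262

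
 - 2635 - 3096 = - 5731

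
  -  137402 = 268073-405475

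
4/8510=2/4255 =0.00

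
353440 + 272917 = 626357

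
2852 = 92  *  31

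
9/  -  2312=  -  1+2303/2312= - 0.00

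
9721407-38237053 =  - 28515646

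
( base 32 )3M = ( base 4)1312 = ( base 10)118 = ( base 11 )a8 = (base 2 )1110110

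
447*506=226182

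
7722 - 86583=-78861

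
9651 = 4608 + 5043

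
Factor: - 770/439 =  - 2^1*5^1 * 7^1*11^1*439^( - 1 )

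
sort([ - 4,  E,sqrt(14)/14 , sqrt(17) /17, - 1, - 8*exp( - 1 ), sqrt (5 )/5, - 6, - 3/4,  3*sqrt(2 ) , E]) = [ - 6 , - 4, - 8*exp ( - 1),-1, - 3/4,sqrt( 17)/17, sqrt( 14 ) /14, sqrt( 5 )/5,  E, E, 3*sqrt( 2 )] 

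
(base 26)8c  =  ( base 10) 220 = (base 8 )334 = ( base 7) 433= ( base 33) 6m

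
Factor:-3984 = -2^4 *3^1  *  83^1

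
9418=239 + 9179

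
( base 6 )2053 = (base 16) 1d1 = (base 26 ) hn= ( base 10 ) 465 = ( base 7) 1233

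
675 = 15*45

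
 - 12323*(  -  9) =110907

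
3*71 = 213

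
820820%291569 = 237682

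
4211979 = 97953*43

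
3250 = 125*26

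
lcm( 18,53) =954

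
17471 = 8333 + 9138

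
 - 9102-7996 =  - 17098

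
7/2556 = 7/2556   =  0.00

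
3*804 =2412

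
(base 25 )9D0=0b1011100111110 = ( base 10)5950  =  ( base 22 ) c6a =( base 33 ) 5FA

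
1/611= 1/611= 0.00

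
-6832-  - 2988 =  - 3844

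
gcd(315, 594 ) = 9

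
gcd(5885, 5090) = 5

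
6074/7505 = 6074/7505 = 0.81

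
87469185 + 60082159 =147551344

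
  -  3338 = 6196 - 9534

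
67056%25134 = 16788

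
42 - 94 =-52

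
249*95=23655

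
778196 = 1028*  757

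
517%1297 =517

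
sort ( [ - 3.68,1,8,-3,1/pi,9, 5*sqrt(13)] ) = [ - 3.68,-3,1/pi,1,8, 9, 5*sqrt( 13) ]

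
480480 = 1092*440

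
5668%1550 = 1018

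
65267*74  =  4829758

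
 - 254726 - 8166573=-8421299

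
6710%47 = 36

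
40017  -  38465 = 1552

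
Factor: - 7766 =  - 2^1*11^1* 353^1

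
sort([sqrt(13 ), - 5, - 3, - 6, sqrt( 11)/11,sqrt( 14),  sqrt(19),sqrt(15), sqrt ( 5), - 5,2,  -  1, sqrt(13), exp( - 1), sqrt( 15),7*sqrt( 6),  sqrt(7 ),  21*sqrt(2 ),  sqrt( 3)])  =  [ - 6, - 5 , -5,  -  3, - 1, sqrt( 11)/11,exp( - 1) , sqrt (3),2, sqrt(5), sqrt( 7),  sqrt( 13) , sqrt(13), sqrt( 14) , sqrt( 15 ),  sqrt( 15 ),sqrt( 19 ),  7*sqrt( 6) , 21 * sqrt( 2) ]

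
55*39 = 2145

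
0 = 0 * 32901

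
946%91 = 36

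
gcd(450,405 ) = 45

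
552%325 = 227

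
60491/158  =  60491/158 = 382.85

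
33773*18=607914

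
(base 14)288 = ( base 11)426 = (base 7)1331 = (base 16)200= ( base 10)512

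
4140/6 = 690 = 690.00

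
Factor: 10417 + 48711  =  59128  =  2^3*19^1 * 389^1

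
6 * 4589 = 27534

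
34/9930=17/4965 = 0.00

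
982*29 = 28478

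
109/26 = 109/26 = 4.19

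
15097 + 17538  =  32635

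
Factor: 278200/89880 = 3^( - 1 )*5^1*7^( - 1)*13^1 =65/21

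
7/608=7/608 = 0.01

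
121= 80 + 41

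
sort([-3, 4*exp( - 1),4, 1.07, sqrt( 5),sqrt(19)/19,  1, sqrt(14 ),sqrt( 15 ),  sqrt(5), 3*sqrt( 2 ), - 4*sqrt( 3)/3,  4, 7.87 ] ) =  [-3,-4*sqrt(3 )/3 , sqrt( 19 )/19, 1, 1.07,4 * exp( -1) , sqrt( 5) , sqrt( 5), sqrt( 14 ),  sqrt( 15 ),  4,4, 3*sqrt(2),  7.87]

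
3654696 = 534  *6844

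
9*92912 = 836208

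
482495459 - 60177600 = 422317859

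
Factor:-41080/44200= - 79/85 = -5^( - 1)*17^( - 1) * 79^1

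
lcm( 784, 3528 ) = 7056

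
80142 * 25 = 2003550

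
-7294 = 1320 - 8614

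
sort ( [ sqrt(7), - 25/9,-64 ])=[  -  64, - 25/9, sqrt(7)] 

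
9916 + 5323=15239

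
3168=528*6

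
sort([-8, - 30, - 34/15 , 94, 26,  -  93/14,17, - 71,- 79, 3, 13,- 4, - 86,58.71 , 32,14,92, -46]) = [ - 86 ,-79, - 71, - 46, - 30,-8,-93/14 , - 4 , - 34/15, 3, 13,14,17,26, 32,58.71, 92,94]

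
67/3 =67/3=22.33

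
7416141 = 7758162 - 342021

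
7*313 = 2191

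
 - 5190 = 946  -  6136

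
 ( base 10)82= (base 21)3J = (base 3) 10001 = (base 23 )3d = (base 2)1010010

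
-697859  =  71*( - 9829)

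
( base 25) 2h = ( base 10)67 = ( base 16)43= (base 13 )52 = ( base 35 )1w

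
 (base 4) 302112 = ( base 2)110010010110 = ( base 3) 11102100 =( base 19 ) 8hb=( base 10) 3222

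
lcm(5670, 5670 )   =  5670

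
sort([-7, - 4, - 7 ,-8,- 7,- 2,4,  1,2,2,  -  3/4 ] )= [ - 8, - 7, - 7, - 7,  -  4, -2,-3/4, 1, 2, 2 , 4]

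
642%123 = 27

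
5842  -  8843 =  - 3001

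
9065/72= 9065/72= 125.90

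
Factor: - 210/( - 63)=10/3 = 2^1*3^( - 1)*5^1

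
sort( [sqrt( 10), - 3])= [ - 3,sqrt( 10)]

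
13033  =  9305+3728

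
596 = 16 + 580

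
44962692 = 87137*516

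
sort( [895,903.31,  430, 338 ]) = [338,430,895, 903.31] 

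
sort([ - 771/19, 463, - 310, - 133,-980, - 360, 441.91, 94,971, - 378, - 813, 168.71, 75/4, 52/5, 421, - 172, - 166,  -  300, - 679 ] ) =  [ - 980, - 813,-679, - 378, - 360, -310, -300, - 172, - 166,- 133, - 771/19, 52/5, 75/4, 94, 168.71, 421,441.91,  463, 971]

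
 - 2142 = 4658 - 6800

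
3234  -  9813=-6579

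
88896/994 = 44448/497 = 89.43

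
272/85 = 16/5 = 3.20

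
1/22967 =1/22967 = 0.00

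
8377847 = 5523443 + 2854404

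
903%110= 23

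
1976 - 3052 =-1076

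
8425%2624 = 553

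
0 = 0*467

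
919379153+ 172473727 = 1091852880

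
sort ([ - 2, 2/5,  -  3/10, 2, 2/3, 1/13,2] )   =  [-2,-3/10,1/13,2/5 , 2/3,  2, 2]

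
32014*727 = 23274178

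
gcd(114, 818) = 2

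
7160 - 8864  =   - 1704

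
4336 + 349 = 4685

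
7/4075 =7/4075 = 0.00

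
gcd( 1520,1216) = 304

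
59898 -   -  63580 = 123478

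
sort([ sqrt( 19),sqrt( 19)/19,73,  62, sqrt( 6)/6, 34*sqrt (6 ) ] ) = [ sqrt( 19 )/19 , sqrt(6 )/6,sqrt( 19)  ,  62, 73,  34 *sqrt( 6)]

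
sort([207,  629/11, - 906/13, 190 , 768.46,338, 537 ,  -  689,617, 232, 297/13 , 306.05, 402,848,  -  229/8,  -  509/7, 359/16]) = [ - 689,-509/7 , - 906/13 , - 229/8, 359/16, 297/13 , 629/11, 190, 207,  232,306.05,338,402,537, 617, 768.46, 848]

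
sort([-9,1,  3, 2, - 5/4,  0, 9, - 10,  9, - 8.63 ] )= [  -  10,-9, - 8.63,-5/4, 0, 1,2 , 3,  9,  9]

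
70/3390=7/339 = 0.02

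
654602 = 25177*26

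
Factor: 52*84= 2^4* 3^1 *7^1 * 13^1 = 4368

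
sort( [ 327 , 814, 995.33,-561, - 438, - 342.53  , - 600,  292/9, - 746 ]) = [ - 746, - 600,-561, - 438, - 342.53,292/9,327, 814,995.33]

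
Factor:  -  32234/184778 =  - 11^(  -  1) *37^( - 1 )*71^1  =  - 71/407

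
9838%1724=1218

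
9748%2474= 2326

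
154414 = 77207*2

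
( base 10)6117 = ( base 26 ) 917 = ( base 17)142e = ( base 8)13745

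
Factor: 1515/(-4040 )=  - 2^( - 3 )*3^1=-3/8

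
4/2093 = 4/2093 = 0.00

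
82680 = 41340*2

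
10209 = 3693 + 6516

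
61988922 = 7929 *7818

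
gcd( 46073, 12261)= 1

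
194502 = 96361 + 98141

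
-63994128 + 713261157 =649267029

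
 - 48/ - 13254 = 8/2209 = 0.00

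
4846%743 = 388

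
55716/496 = 13929/124= 112.33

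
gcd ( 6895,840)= 35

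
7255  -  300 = 6955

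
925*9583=8864275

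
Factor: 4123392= 2^8*3^1* 7^1*13^1 * 59^1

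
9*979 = 8811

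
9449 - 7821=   1628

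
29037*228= 6620436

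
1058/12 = 88 + 1/6  =  88.17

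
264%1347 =264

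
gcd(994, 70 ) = 14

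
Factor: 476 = 2^2*7^1* 17^1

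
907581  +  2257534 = 3165115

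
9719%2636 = 1811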